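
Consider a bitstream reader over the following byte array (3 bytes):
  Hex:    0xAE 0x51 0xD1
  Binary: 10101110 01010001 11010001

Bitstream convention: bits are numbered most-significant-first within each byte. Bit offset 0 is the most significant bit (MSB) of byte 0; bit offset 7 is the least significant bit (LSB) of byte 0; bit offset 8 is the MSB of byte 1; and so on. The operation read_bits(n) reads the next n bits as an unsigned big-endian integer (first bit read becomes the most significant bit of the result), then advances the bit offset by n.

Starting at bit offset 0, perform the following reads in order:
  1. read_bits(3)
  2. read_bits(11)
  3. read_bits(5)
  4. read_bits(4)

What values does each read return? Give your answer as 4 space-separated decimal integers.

Answer: 5 916 14 8

Derivation:
Read 1: bits[0:3] width=3 -> value=5 (bin 101); offset now 3 = byte 0 bit 3; 21 bits remain
Read 2: bits[3:14] width=11 -> value=916 (bin 01110010100); offset now 14 = byte 1 bit 6; 10 bits remain
Read 3: bits[14:19] width=5 -> value=14 (bin 01110); offset now 19 = byte 2 bit 3; 5 bits remain
Read 4: bits[19:23] width=4 -> value=8 (bin 1000); offset now 23 = byte 2 bit 7; 1 bits remain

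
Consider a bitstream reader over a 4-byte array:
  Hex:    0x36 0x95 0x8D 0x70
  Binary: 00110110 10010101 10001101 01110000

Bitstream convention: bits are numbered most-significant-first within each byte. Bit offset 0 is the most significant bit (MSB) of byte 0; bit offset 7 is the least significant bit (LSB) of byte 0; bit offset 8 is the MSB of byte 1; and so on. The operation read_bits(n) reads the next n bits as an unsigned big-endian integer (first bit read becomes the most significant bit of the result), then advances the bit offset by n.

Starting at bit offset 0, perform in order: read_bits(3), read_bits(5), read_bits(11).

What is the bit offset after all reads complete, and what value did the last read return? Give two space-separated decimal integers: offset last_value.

Answer: 19 1196

Derivation:
Read 1: bits[0:3] width=3 -> value=1 (bin 001); offset now 3 = byte 0 bit 3; 29 bits remain
Read 2: bits[3:8] width=5 -> value=22 (bin 10110); offset now 8 = byte 1 bit 0; 24 bits remain
Read 3: bits[8:19] width=11 -> value=1196 (bin 10010101100); offset now 19 = byte 2 bit 3; 13 bits remain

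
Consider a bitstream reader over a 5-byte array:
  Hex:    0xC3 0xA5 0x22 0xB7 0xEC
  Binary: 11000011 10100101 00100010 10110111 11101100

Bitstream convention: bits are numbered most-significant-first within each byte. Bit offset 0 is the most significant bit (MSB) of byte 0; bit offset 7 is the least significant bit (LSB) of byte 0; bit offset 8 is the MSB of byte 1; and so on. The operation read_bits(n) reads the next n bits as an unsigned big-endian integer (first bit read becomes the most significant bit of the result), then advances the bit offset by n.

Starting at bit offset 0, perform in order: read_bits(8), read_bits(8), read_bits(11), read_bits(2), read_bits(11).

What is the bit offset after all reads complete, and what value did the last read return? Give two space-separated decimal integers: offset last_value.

Read 1: bits[0:8] width=8 -> value=195 (bin 11000011); offset now 8 = byte 1 bit 0; 32 bits remain
Read 2: bits[8:16] width=8 -> value=165 (bin 10100101); offset now 16 = byte 2 bit 0; 24 bits remain
Read 3: bits[16:27] width=11 -> value=277 (bin 00100010101); offset now 27 = byte 3 bit 3; 13 bits remain
Read 4: bits[27:29] width=2 -> value=2 (bin 10); offset now 29 = byte 3 bit 5; 11 bits remain
Read 5: bits[29:40] width=11 -> value=2028 (bin 11111101100); offset now 40 = byte 5 bit 0; 0 bits remain

Answer: 40 2028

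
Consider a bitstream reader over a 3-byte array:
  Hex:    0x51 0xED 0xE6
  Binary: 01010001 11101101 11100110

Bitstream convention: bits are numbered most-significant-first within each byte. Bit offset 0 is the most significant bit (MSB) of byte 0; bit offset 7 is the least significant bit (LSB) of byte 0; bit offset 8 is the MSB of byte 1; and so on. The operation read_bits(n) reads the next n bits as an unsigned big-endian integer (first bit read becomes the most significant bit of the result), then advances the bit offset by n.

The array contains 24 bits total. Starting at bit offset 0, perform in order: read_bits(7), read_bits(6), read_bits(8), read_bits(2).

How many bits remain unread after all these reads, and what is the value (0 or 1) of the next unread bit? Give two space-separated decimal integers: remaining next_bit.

Answer: 1 0

Derivation:
Read 1: bits[0:7] width=7 -> value=40 (bin 0101000); offset now 7 = byte 0 bit 7; 17 bits remain
Read 2: bits[7:13] width=6 -> value=61 (bin 111101); offset now 13 = byte 1 bit 5; 11 bits remain
Read 3: bits[13:21] width=8 -> value=188 (bin 10111100); offset now 21 = byte 2 bit 5; 3 bits remain
Read 4: bits[21:23] width=2 -> value=3 (bin 11); offset now 23 = byte 2 bit 7; 1 bits remain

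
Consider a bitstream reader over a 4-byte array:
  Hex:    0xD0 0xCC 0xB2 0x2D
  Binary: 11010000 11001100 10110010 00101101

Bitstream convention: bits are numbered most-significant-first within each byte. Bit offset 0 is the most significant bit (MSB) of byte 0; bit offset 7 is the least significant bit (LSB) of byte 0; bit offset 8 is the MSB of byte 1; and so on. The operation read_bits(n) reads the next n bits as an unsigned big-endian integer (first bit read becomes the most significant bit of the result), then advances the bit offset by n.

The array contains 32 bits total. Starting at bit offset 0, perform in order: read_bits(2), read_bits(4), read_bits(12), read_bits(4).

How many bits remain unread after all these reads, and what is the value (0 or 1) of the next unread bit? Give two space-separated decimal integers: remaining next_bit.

Read 1: bits[0:2] width=2 -> value=3 (bin 11); offset now 2 = byte 0 bit 2; 30 bits remain
Read 2: bits[2:6] width=4 -> value=4 (bin 0100); offset now 6 = byte 0 bit 6; 26 bits remain
Read 3: bits[6:18] width=12 -> value=818 (bin 001100110010); offset now 18 = byte 2 bit 2; 14 bits remain
Read 4: bits[18:22] width=4 -> value=12 (bin 1100); offset now 22 = byte 2 bit 6; 10 bits remain

Answer: 10 1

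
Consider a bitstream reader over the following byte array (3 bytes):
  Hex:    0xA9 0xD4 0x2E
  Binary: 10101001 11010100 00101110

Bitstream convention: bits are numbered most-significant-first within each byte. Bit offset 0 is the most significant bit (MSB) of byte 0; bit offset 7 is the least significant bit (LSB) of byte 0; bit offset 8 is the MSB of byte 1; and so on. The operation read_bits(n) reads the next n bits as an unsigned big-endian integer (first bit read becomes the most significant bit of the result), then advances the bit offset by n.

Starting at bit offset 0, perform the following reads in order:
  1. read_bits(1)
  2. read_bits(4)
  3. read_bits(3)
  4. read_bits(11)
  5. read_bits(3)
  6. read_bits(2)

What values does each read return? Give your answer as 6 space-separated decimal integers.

Read 1: bits[0:1] width=1 -> value=1 (bin 1); offset now 1 = byte 0 bit 1; 23 bits remain
Read 2: bits[1:5] width=4 -> value=5 (bin 0101); offset now 5 = byte 0 bit 5; 19 bits remain
Read 3: bits[5:8] width=3 -> value=1 (bin 001); offset now 8 = byte 1 bit 0; 16 bits remain
Read 4: bits[8:19] width=11 -> value=1697 (bin 11010100001); offset now 19 = byte 2 bit 3; 5 bits remain
Read 5: bits[19:22] width=3 -> value=3 (bin 011); offset now 22 = byte 2 bit 6; 2 bits remain
Read 6: bits[22:24] width=2 -> value=2 (bin 10); offset now 24 = byte 3 bit 0; 0 bits remain

Answer: 1 5 1 1697 3 2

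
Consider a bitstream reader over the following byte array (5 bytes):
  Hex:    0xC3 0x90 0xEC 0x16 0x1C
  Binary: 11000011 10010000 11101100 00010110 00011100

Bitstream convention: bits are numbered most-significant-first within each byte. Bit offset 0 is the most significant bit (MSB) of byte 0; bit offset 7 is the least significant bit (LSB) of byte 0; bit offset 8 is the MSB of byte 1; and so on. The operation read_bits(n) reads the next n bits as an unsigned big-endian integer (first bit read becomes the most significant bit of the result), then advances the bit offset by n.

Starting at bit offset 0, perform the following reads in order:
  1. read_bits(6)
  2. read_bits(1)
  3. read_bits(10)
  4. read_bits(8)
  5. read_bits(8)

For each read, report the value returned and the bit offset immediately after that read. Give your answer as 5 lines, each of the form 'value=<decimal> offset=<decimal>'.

Read 1: bits[0:6] width=6 -> value=48 (bin 110000); offset now 6 = byte 0 bit 6; 34 bits remain
Read 2: bits[6:7] width=1 -> value=1 (bin 1); offset now 7 = byte 0 bit 7; 33 bits remain
Read 3: bits[7:17] width=10 -> value=801 (bin 1100100001); offset now 17 = byte 2 bit 1; 23 bits remain
Read 4: bits[17:25] width=8 -> value=216 (bin 11011000); offset now 25 = byte 3 bit 1; 15 bits remain
Read 5: bits[25:33] width=8 -> value=44 (bin 00101100); offset now 33 = byte 4 bit 1; 7 bits remain

Answer: value=48 offset=6
value=1 offset=7
value=801 offset=17
value=216 offset=25
value=44 offset=33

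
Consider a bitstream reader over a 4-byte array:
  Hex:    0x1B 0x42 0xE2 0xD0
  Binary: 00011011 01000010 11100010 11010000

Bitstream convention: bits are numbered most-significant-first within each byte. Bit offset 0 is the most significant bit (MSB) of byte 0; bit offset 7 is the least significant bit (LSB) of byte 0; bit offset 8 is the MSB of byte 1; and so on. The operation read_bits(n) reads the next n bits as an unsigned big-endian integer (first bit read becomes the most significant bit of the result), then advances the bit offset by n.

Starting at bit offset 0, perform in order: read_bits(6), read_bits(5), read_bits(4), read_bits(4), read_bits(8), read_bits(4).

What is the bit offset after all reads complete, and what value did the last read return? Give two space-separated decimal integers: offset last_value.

Read 1: bits[0:6] width=6 -> value=6 (bin 000110); offset now 6 = byte 0 bit 6; 26 bits remain
Read 2: bits[6:11] width=5 -> value=26 (bin 11010); offset now 11 = byte 1 bit 3; 21 bits remain
Read 3: bits[11:15] width=4 -> value=1 (bin 0001); offset now 15 = byte 1 bit 7; 17 bits remain
Read 4: bits[15:19] width=4 -> value=7 (bin 0111); offset now 19 = byte 2 bit 3; 13 bits remain
Read 5: bits[19:27] width=8 -> value=22 (bin 00010110); offset now 27 = byte 3 bit 3; 5 bits remain
Read 6: bits[27:31] width=4 -> value=8 (bin 1000); offset now 31 = byte 3 bit 7; 1 bits remain

Answer: 31 8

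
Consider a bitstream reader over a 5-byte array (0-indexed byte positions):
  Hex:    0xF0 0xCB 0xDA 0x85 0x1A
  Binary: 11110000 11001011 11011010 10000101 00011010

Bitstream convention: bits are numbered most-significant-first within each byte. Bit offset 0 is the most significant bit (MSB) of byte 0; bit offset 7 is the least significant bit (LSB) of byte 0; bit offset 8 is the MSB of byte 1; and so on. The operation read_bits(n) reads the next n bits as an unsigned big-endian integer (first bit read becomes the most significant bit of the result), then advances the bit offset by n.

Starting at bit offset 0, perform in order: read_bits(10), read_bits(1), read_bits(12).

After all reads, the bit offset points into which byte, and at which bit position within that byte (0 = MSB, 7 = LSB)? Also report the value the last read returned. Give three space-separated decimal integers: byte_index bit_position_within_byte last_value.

Answer: 2 7 1517

Derivation:
Read 1: bits[0:10] width=10 -> value=963 (bin 1111000011); offset now 10 = byte 1 bit 2; 30 bits remain
Read 2: bits[10:11] width=1 -> value=0 (bin 0); offset now 11 = byte 1 bit 3; 29 bits remain
Read 3: bits[11:23] width=12 -> value=1517 (bin 010111101101); offset now 23 = byte 2 bit 7; 17 bits remain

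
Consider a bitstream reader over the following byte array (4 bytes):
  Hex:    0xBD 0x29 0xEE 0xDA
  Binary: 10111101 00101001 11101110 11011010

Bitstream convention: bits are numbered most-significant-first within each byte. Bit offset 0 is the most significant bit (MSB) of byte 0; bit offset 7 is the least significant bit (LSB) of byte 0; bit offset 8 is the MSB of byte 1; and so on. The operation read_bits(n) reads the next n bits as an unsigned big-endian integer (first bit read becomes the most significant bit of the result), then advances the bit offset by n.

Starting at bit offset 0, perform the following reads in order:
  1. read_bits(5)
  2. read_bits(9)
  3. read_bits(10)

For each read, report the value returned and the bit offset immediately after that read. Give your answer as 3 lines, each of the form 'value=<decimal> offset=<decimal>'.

Read 1: bits[0:5] width=5 -> value=23 (bin 10111); offset now 5 = byte 0 bit 5; 27 bits remain
Read 2: bits[5:14] width=9 -> value=330 (bin 101001010); offset now 14 = byte 1 bit 6; 18 bits remain
Read 3: bits[14:24] width=10 -> value=494 (bin 0111101110); offset now 24 = byte 3 bit 0; 8 bits remain

Answer: value=23 offset=5
value=330 offset=14
value=494 offset=24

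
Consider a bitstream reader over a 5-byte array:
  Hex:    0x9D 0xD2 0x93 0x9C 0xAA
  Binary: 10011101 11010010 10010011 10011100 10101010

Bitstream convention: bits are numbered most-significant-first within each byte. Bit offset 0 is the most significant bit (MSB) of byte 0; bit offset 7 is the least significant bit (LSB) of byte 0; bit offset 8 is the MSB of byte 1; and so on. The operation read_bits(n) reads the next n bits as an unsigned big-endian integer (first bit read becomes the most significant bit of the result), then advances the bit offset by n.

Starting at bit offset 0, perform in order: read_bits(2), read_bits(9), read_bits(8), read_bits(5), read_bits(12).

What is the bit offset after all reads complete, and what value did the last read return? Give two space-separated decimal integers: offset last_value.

Read 1: bits[0:2] width=2 -> value=2 (bin 10); offset now 2 = byte 0 bit 2; 38 bits remain
Read 2: bits[2:11] width=9 -> value=238 (bin 011101110); offset now 11 = byte 1 bit 3; 29 bits remain
Read 3: bits[11:19] width=8 -> value=148 (bin 10010100); offset now 19 = byte 2 bit 3; 21 bits remain
Read 4: bits[19:24] width=5 -> value=19 (bin 10011); offset now 24 = byte 3 bit 0; 16 bits remain
Read 5: bits[24:36] width=12 -> value=2506 (bin 100111001010); offset now 36 = byte 4 bit 4; 4 bits remain

Answer: 36 2506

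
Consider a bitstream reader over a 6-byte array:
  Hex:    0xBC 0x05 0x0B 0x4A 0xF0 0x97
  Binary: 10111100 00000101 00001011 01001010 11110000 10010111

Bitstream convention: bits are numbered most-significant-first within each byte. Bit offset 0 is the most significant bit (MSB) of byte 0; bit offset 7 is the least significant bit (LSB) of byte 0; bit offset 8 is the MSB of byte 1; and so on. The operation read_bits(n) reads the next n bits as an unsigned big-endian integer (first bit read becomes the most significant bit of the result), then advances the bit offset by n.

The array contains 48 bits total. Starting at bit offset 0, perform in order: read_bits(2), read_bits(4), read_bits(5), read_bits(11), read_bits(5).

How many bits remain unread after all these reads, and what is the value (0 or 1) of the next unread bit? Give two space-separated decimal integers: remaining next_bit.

Read 1: bits[0:2] width=2 -> value=2 (bin 10); offset now 2 = byte 0 bit 2; 46 bits remain
Read 2: bits[2:6] width=4 -> value=15 (bin 1111); offset now 6 = byte 0 bit 6; 42 bits remain
Read 3: bits[6:11] width=5 -> value=0 (bin 00000); offset now 11 = byte 1 bit 3; 37 bits remain
Read 4: bits[11:22] width=11 -> value=322 (bin 00101000010); offset now 22 = byte 2 bit 6; 26 bits remain
Read 5: bits[22:27] width=5 -> value=26 (bin 11010); offset now 27 = byte 3 bit 3; 21 bits remain

Answer: 21 0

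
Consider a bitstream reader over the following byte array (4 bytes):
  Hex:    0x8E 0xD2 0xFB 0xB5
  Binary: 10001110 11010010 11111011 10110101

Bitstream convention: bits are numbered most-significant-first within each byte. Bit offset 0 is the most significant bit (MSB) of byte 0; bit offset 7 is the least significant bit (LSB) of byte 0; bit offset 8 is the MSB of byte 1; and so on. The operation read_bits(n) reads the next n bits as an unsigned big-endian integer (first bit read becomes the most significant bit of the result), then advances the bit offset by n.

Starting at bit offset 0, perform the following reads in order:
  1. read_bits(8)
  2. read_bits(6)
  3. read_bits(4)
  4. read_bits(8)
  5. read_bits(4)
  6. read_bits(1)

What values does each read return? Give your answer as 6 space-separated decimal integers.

Read 1: bits[0:8] width=8 -> value=142 (bin 10001110); offset now 8 = byte 1 bit 0; 24 bits remain
Read 2: bits[8:14] width=6 -> value=52 (bin 110100); offset now 14 = byte 1 bit 6; 18 bits remain
Read 3: bits[14:18] width=4 -> value=11 (bin 1011); offset now 18 = byte 2 bit 2; 14 bits remain
Read 4: bits[18:26] width=8 -> value=238 (bin 11101110); offset now 26 = byte 3 bit 2; 6 bits remain
Read 5: bits[26:30] width=4 -> value=13 (bin 1101); offset now 30 = byte 3 bit 6; 2 bits remain
Read 6: bits[30:31] width=1 -> value=0 (bin 0); offset now 31 = byte 3 bit 7; 1 bits remain

Answer: 142 52 11 238 13 0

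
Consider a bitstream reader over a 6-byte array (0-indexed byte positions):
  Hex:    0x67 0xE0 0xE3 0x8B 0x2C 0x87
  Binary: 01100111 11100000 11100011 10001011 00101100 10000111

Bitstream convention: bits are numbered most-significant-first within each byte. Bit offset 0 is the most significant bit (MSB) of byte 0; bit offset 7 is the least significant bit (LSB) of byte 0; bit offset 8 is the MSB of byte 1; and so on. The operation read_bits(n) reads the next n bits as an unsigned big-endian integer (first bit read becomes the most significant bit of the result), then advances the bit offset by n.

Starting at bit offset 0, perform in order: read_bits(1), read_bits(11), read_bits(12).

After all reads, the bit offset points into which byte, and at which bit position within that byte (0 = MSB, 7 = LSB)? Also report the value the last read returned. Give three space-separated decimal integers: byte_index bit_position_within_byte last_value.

Read 1: bits[0:1] width=1 -> value=0 (bin 0); offset now 1 = byte 0 bit 1; 47 bits remain
Read 2: bits[1:12] width=11 -> value=1662 (bin 11001111110); offset now 12 = byte 1 bit 4; 36 bits remain
Read 3: bits[12:24] width=12 -> value=227 (bin 000011100011); offset now 24 = byte 3 bit 0; 24 bits remain

Answer: 3 0 227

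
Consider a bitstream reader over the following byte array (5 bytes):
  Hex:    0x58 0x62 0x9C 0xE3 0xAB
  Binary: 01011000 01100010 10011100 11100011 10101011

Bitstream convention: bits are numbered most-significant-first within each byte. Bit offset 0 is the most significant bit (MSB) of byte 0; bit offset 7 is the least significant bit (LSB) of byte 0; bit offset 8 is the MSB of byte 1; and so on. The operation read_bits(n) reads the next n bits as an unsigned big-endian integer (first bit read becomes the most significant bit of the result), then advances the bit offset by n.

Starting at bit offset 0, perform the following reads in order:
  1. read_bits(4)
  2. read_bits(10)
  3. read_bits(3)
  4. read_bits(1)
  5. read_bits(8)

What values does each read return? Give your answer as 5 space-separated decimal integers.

Read 1: bits[0:4] width=4 -> value=5 (bin 0101); offset now 4 = byte 0 bit 4; 36 bits remain
Read 2: bits[4:14] width=10 -> value=536 (bin 1000011000); offset now 14 = byte 1 bit 6; 26 bits remain
Read 3: bits[14:17] width=3 -> value=5 (bin 101); offset now 17 = byte 2 bit 1; 23 bits remain
Read 4: bits[17:18] width=1 -> value=0 (bin 0); offset now 18 = byte 2 bit 2; 22 bits remain
Read 5: bits[18:26] width=8 -> value=115 (bin 01110011); offset now 26 = byte 3 bit 2; 14 bits remain

Answer: 5 536 5 0 115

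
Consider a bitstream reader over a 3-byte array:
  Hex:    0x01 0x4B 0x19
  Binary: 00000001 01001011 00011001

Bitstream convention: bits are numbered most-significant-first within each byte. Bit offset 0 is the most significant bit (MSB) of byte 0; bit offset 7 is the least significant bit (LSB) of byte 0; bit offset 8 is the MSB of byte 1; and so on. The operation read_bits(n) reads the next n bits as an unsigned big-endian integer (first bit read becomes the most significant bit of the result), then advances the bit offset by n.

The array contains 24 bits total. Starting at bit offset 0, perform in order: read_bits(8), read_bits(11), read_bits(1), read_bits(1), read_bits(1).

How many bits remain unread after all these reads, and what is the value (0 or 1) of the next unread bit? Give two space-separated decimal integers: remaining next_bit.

Read 1: bits[0:8] width=8 -> value=1 (bin 00000001); offset now 8 = byte 1 bit 0; 16 bits remain
Read 2: bits[8:19] width=11 -> value=600 (bin 01001011000); offset now 19 = byte 2 bit 3; 5 bits remain
Read 3: bits[19:20] width=1 -> value=1 (bin 1); offset now 20 = byte 2 bit 4; 4 bits remain
Read 4: bits[20:21] width=1 -> value=1 (bin 1); offset now 21 = byte 2 bit 5; 3 bits remain
Read 5: bits[21:22] width=1 -> value=0 (bin 0); offset now 22 = byte 2 bit 6; 2 bits remain

Answer: 2 0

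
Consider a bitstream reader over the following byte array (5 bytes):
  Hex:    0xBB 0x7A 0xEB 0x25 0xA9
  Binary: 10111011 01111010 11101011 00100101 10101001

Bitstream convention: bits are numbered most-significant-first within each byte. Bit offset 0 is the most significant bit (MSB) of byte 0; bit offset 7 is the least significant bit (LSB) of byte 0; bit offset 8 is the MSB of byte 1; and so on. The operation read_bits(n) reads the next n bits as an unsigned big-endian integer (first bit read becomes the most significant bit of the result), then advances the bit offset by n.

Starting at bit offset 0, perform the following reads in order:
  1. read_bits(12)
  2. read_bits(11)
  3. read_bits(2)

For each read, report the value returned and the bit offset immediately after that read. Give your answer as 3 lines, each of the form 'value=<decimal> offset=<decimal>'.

Read 1: bits[0:12] width=12 -> value=2999 (bin 101110110111); offset now 12 = byte 1 bit 4; 28 bits remain
Read 2: bits[12:23] width=11 -> value=1397 (bin 10101110101); offset now 23 = byte 2 bit 7; 17 bits remain
Read 3: bits[23:25] width=2 -> value=2 (bin 10); offset now 25 = byte 3 bit 1; 15 bits remain

Answer: value=2999 offset=12
value=1397 offset=23
value=2 offset=25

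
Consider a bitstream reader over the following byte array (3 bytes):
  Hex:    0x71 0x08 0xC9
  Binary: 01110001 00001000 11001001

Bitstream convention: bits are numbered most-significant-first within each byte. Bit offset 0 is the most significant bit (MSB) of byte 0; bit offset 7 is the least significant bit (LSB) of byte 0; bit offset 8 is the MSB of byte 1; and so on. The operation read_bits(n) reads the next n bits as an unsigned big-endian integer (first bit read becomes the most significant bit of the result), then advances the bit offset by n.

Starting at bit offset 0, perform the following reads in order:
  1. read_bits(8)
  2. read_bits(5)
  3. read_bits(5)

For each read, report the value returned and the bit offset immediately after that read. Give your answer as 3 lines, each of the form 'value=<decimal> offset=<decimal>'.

Answer: value=113 offset=8
value=1 offset=13
value=3 offset=18

Derivation:
Read 1: bits[0:8] width=8 -> value=113 (bin 01110001); offset now 8 = byte 1 bit 0; 16 bits remain
Read 2: bits[8:13] width=5 -> value=1 (bin 00001); offset now 13 = byte 1 bit 5; 11 bits remain
Read 3: bits[13:18] width=5 -> value=3 (bin 00011); offset now 18 = byte 2 bit 2; 6 bits remain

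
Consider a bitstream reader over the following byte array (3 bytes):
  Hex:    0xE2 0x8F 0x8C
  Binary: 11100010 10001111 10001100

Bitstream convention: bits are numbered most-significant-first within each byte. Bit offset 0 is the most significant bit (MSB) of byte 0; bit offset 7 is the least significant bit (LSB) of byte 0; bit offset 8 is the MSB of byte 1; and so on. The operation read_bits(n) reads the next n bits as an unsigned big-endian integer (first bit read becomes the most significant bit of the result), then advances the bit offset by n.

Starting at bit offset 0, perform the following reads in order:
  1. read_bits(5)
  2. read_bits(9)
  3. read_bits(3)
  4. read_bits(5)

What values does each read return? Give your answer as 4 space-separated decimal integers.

Answer: 28 163 7 3

Derivation:
Read 1: bits[0:5] width=5 -> value=28 (bin 11100); offset now 5 = byte 0 bit 5; 19 bits remain
Read 2: bits[5:14] width=9 -> value=163 (bin 010100011); offset now 14 = byte 1 bit 6; 10 bits remain
Read 3: bits[14:17] width=3 -> value=7 (bin 111); offset now 17 = byte 2 bit 1; 7 bits remain
Read 4: bits[17:22] width=5 -> value=3 (bin 00011); offset now 22 = byte 2 bit 6; 2 bits remain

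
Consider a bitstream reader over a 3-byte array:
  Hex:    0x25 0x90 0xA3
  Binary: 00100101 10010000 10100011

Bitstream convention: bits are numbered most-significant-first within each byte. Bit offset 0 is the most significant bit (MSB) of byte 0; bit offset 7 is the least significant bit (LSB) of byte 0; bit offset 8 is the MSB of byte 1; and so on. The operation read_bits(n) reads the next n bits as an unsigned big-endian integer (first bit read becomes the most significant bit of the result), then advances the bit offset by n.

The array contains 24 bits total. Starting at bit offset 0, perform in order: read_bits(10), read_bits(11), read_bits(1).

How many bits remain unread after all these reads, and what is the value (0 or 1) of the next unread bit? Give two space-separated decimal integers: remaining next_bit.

Answer: 2 1

Derivation:
Read 1: bits[0:10] width=10 -> value=150 (bin 0010010110); offset now 10 = byte 1 bit 2; 14 bits remain
Read 2: bits[10:21] width=11 -> value=532 (bin 01000010100); offset now 21 = byte 2 bit 5; 3 bits remain
Read 3: bits[21:22] width=1 -> value=0 (bin 0); offset now 22 = byte 2 bit 6; 2 bits remain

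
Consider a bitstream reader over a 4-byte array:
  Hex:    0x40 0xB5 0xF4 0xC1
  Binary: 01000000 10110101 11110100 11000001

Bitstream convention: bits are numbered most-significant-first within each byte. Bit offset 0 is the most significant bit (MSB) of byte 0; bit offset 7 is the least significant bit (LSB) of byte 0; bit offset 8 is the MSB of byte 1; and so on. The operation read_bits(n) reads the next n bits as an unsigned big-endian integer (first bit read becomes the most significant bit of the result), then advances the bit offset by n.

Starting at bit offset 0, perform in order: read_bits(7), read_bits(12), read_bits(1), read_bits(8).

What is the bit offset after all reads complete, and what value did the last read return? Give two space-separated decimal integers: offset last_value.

Read 1: bits[0:7] width=7 -> value=32 (bin 0100000); offset now 7 = byte 0 bit 7; 25 bits remain
Read 2: bits[7:19] width=12 -> value=1455 (bin 010110101111); offset now 19 = byte 2 bit 3; 13 bits remain
Read 3: bits[19:20] width=1 -> value=1 (bin 1); offset now 20 = byte 2 bit 4; 12 bits remain
Read 4: bits[20:28] width=8 -> value=76 (bin 01001100); offset now 28 = byte 3 bit 4; 4 bits remain

Answer: 28 76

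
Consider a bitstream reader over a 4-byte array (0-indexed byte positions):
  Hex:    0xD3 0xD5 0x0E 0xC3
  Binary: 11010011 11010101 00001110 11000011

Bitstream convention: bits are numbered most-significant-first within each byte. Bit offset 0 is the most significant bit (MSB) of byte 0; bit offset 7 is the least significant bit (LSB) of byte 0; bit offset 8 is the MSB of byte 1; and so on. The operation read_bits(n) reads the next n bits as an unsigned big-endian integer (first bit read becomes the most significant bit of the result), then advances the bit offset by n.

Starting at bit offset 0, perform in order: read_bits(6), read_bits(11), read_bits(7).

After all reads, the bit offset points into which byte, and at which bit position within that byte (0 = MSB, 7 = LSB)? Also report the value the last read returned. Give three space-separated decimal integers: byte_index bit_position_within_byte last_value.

Read 1: bits[0:6] width=6 -> value=52 (bin 110100); offset now 6 = byte 0 bit 6; 26 bits remain
Read 2: bits[6:17] width=11 -> value=1962 (bin 11110101010); offset now 17 = byte 2 bit 1; 15 bits remain
Read 3: bits[17:24] width=7 -> value=14 (bin 0001110); offset now 24 = byte 3 bit 0; 8 bits remain

Answer: 3 0 14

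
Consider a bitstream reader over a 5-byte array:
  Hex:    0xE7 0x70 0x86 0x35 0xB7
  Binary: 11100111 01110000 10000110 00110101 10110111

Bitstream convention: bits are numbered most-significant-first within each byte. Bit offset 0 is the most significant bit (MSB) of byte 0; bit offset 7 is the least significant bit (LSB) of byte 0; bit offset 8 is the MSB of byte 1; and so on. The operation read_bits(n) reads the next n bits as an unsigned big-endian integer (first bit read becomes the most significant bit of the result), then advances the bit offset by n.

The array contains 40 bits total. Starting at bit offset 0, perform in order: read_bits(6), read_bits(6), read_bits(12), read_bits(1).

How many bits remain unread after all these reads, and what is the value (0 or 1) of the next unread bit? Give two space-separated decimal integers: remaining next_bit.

Read 1: bits[0:6] width=6 -> value=57 (bin 111001); offset now 6 = byte 0 bit 6; 34 bits remain
Read 2: bits[6:12] width=6 -> value=55 (bin 110111); offset now 12 = byte 1 bit 4; 28 bits remain
Read 3: bits[12:24] width=12 -> value=134 (bin 000010000110); offset now 24 = byte 3 bit 0; 16 bits remain
Read 4: bits[24:25] width=1 -> value=0 (bin 0); offset now 25 = byte 3 bit 1; 15 bits remain

Answer: 15 0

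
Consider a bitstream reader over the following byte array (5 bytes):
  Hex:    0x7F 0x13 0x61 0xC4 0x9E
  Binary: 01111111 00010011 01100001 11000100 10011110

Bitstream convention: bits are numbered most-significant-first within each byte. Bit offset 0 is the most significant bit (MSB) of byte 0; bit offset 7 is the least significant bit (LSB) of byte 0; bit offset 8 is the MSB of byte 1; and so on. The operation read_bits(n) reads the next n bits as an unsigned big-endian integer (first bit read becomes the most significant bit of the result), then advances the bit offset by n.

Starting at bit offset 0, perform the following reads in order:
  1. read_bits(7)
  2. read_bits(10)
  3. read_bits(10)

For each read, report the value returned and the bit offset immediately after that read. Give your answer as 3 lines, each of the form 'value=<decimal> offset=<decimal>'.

Read 1: bits[0:7] width=7 -> value=63 (bin 0111111); offset now 7 = byte 0 bit 7; 33 bits remain
Read 2: bits[7:17] width=10 -> value=550 (bin 1000100110); offset now 17 = byte 2 bit 1; 23 bits remain
Read 3: bits[17:27] width=10 -> value=782 (bin 1100001110); offset now 27 = byte 3 bit 3; 13 bits remain

Answer: value=63 offset=7
value=550 offset=17
value=782 offset=27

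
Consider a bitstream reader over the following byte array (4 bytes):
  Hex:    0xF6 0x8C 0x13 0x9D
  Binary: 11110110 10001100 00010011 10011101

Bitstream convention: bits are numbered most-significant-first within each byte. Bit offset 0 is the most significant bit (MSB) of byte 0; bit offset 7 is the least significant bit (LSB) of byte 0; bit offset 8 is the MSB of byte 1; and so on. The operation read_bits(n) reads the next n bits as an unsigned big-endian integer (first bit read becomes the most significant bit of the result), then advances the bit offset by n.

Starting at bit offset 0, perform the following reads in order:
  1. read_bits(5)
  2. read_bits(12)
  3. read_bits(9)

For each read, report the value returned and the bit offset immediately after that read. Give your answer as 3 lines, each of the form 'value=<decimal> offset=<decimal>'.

Answer: value=30 offset=5
value=3352 offset=17
value=78 offset=26

Derivation:
Read 1: bits[0:5] width=5 -> value=30 (bin 11110); offset now 5 = byte 0 bit 5; 27 bits remain
Read 2: bits[5:17] width=12 -> value=3352 (bin 110100011000); offset now 17 = byte 2 bit 1; 15 bits remain
Read 3: bits[17:26] width=9 -> value=78 (bin 001001110); offset now 26 = byte 3 bit 2; 6 bits remain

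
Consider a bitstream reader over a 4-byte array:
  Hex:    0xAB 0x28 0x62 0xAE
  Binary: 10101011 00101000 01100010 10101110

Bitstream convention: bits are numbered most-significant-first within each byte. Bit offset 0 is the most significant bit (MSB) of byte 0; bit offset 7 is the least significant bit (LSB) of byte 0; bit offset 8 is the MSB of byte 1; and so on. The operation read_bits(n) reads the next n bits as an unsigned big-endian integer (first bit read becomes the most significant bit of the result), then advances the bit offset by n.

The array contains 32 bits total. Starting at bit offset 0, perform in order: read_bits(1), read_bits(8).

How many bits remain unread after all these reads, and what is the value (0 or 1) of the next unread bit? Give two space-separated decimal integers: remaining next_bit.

Read 1: bits[0:1] width=1 -> value=1 (bin 1); offset now 1 = byte 0 bit 1; 31 bits remain
Read 2: bits[1:9] width=8 -> value=86 (bin 01010110); offset now 9 = byte 1 bit 1; 23 bits remain

Answer: 23 0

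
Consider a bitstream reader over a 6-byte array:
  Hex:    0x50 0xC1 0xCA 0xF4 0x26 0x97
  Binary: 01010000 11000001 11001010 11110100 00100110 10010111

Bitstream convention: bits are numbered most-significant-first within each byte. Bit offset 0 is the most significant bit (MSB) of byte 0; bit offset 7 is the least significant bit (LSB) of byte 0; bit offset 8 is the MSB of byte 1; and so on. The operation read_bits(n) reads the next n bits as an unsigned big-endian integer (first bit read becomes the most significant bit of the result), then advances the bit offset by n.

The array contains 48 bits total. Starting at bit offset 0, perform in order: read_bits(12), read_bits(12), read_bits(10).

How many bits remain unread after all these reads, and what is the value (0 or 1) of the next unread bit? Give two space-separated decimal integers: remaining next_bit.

Read 1: bits[0:12] width=12 -> value=1292 (bin 010100001100); offset now 12 = byte 1 bit 4; 36 bits remain
Read 2: bits[12:24] width=12 -> value=458 (bin 000111001010); offset now 24 = byte 3 bit 0; 24 bits remain
Read 3: bits[24:34] width=10 -> value=976 (bin 1111010000); offset now 34 = byte 4 bit 2; 14 bits remain

Answer: 14 1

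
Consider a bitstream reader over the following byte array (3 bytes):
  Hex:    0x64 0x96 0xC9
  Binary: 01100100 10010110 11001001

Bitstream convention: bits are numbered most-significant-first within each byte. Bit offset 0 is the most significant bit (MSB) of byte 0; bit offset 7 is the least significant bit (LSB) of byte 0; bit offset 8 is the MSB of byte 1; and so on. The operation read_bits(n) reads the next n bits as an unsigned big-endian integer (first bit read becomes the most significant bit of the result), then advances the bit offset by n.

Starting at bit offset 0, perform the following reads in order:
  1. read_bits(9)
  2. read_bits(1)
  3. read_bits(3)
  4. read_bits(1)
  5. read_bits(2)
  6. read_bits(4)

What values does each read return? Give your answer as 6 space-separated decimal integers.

Answer: 201 0 2 1 2 12

Derivation:
Read 1: bits[0:9] width=9 -> value=201 (bin 011001001); offset now 9 = byte 1 bit 1; 15 bits remain
Read 2: bits[9:10] width=1 -> value=0 (bin 0); offset now 10 = byte 1 bit 2; 14 bits remain
Read 3: bits[10:13] width=3 -> value=2 (bin 010); offset now 13 = byte 1 bit 5; 11 bits remain
Read 4: bits[13:14] width=1 -> value=1 (bin 1); offset now 14 = byte 1 bit 6; 10 bits remain
Read 5: bits[14:16] width=2 -> value=2 (bin 10); offset now 16 = byte 2 bit 0; 8 bits remain
Read 6: bits[16:20] width=4 -> value=12 (bin 1100); offset now 20 = byte 2 bit 4; 4 bits remain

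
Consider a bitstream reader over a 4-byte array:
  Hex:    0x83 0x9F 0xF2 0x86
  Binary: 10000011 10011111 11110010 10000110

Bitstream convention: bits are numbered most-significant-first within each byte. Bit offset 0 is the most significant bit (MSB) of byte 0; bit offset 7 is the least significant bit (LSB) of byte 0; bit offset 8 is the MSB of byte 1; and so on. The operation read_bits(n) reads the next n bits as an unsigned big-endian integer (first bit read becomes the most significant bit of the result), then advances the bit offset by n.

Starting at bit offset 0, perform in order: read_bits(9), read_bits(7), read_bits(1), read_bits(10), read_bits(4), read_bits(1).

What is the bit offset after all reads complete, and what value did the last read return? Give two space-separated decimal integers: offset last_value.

Answer: 32 0

Derivation:
Read 1: bits[0:9] width=9 -> value=263 (bin 100000111); offset now 9 = byte 1 bit 1; 23 bits remain
Read 2: bits[9:16] width=7 -> value=31 (bin 0011111); offset now 16 = byte 2 bit 0; 16 bits remain
Read 3: bits[16:17] width=1 -> value=1 (bin 1); offset now 17 = byte 2 bit 1; 15 bits remain
Read 4: bits[17:27] width=10 -> value=916 (bin 1110010100); offset now 27 = byte 3 bit 3; 5 bits remain
Read 5: bits[27:31] width=4 -> value=3 (bin 0011); offset now 31 = byte 3 bit 7; 1 bits remain
Read 6: bits[31:32] width=1 -> value=0 (bin 0); offset now 32 = byte 4 bit 0; 0 bits remain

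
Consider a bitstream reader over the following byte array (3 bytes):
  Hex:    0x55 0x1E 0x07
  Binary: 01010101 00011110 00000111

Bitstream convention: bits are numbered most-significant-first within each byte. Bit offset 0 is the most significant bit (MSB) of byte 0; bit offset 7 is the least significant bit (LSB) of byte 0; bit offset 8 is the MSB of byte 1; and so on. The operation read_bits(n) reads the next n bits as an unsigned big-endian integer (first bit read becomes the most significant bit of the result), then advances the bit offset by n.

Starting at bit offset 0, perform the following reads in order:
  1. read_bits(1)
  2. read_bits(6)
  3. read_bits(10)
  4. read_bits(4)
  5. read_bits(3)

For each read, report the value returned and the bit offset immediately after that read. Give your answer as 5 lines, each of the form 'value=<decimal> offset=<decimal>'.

Answer: value=0 offset=1
value=42 offset=7
value=572 offset=17
value=0 offset=21
value=7 offset=24

Derivation:
Read 1: bits[0:1] width=1 -> value=0 (bin 0); offset now 1 = byte 0 bit 1; 23 bits remain
Read 2: bits[1:7] width=6 -> value=42 (bin 101010); offset now 7 = byte 0 bit 7; 17 bits remain
Read 3: bits[7:17] width=10 -> value=572 (bin 1000111100); offset now 17 = byte 2 bit 1; 7 bits remain
Read 4: bits[17:21] width=4 -> value=0 (bin 0000); offset now 21 = byte 2 bit 5; 3 bits remain
Read 5: bits[21:24] width=3 -> value=7 (bin 111); offset now 24 = byte 3 bit 0; 0 bits remain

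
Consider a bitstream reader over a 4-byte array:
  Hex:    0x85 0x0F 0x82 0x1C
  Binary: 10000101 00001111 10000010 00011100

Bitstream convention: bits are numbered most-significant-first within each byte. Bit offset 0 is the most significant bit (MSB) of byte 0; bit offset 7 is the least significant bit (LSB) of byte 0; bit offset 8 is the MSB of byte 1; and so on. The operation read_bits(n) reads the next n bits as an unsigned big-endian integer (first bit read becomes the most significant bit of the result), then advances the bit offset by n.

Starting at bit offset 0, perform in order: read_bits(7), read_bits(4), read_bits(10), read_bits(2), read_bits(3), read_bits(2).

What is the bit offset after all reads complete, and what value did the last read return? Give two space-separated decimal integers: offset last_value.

Read 1: bits[0:7] width=7 -> value=66 (bin 1000010); offset now 7 = byte 0 bit 7; 25 bits remain
Read 2: bits[7:11] width=4 -> value=8 (bin 1000); offset now 11 = byte 1 bit 3; 21 bits remain
Read 3: bits[11:21] width=10 -> value=496 (bin 0111110000); offset now 21 = byte 2 bit 5; 11 bits remain
Read 4: bits[21:23] width=2 -> value=1 (bin 01); offset now 23 = byte 2 bit 7; 9 bits remain
Read 5: bits[23:26] width=3 -> value=0 (bin 000); offset now 26 = byte 3 bit 2; 6 bits remain
Read 6: bits[26:28] width=2 -> value=1 (bin 01); offset now 28 = byte 3 bit 4; 4 bits remain

Answer: 28 1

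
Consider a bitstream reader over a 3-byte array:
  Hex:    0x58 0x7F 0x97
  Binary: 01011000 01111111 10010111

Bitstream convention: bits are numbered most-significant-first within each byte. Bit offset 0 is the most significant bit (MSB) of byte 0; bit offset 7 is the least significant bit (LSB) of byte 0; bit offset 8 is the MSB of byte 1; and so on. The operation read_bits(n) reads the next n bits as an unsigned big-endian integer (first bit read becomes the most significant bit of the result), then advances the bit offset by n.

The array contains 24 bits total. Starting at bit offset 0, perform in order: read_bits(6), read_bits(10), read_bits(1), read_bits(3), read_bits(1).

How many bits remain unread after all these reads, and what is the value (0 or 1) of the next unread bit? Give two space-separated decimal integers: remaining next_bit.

Read 1: bits[0:6] width=6 -> value=22 (bin 010110); offset now 6 = byte 0 bit 6; 18 bits remain
Read 2: bits[6:16] width=10 -> value=127 (bin 0001111111); offset now 16 = byte 2 bit 0; 8 bits remain
Read 3: bits[16:17] width=1 -> value=1 (bin 1); offset now 17 = byte 2 bit 1; 7 bits remain
Read 4: bits[17:20] width=3 -> value=1 (bin 001); offset now 20 = byte 2 bit 4; 4 bits remain
Read 5: bits[20:21] width=1 -> value=0 (bin 0); offset now 21 = byte 2 bit 5; 3 bits remain

Answer: 3 1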